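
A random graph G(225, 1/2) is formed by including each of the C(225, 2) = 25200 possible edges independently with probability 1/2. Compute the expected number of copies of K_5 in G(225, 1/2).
E[# K_5] = C(225, 5) · (1/2)^C(5, 2) = 4595146920 / 2^10 = 574393365/128 = 4487448.1640625

For each 5-subset S of vertices (there are C(225, 5) = 4595146920 such S), let X_S = 1 if S induces a K_5 (all C(5, 2) = 10 edges present). Then P(X_S = 1) = (1/2)^10 = 1/1024. By linearity of expectation, E[# K_5] = C(225, 5) · (1/2)^10 = 4595146920 / 1024 = 574393365/128 = 4487448.1640625.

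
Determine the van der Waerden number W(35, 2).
W(35, 2) = 35 + 1 = 36

A 2-term AP is any pair of integers, so a monochromatic 2-AP exists iff some colour is used at least twice. With 35 colours, the colouring i ↦ i on {1, ..., 35} uses each colour once, avoiding any monochromatic pair, so W(35, 2) > 35. For {1, ..., 36}, pigeonhole forces two integers of the same colour, which form a monochromatic 2-AP. Hence W(35, 2) = 36.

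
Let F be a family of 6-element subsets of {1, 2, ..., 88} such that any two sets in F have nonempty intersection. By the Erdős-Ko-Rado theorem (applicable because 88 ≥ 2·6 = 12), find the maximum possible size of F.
max |F| = C(87, 5) = 36949857

The Erdős-Ko-Rado theorem states: for n ≥ 2k, an intersecting family of k-subsets of an n-element set has size at most C(n − 1, k − 1), with equality for 'star' families {A ⊆ [n] : |A| = k, i ∈ A} (fix an element i). For n = 88, k = 6: C(87, 5) = 36949857.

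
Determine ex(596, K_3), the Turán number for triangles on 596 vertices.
ex(596, K_3) = ⌊596^2/4⌋ = 88804

Mantel (1907): a triangle-free graph on n vertices has at most ⌊n^2/4⌋ edges, with equality for the complete bipartite graph K_{⌊n/2⌋, ⌈n/2⌉}. For n = 596: ⌊596^2/4⌋ = ⌊355216/4⌋ = 88804. The extremal graph is K_{298, 298}, which has 298·298 = 88804 edges.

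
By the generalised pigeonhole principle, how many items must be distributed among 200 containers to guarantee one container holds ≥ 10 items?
n = (10 − 1)·200 + 1 = 1801

By the generalised pigeonhole principle, to guarantee some box contains ≥ r objects we need more than (r − 1) · k objects total. Threshold: n = (r − 1) · k + 1. With r = 10 and k = 200: n = 9 · 200 + 1 = 1800 + 1 = 1801. For n = 1800 = 9 · 200, we can put exactly 9 objects in every box, avoiding 10 in any single one — so 1801 is tight.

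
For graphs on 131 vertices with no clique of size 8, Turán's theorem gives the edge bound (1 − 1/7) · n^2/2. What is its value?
Turán density bound = (6/7) · 131^2/2 = 51483/7 ≈ 7354.7143

Turán's theorem: ex(n, K_{r+1}) is achieved by the complete r-partite Turán graph T(n, r) with parts as balanced as possible, and is at most (1 − 1/r) · n^2/2. For r = 7, n = 131: the density bound is (6/7) · 17161/2 = 51483/7 ≈ 7354.7143. The integer-valued extremum is e(T(131, 7)) = 7354, which is strictly less than the density bound 51483/7 since 7 ∤ 131 (the parts of T(131, 7) cannot all be equal).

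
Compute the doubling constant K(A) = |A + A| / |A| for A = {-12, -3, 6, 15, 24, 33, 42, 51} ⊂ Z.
K = |A + A| / |A| = 15/8

Enumerate A + A = {a + b : a, b ∈ A}. With |A| = 8, there are |A|^2 = 64 ordered sum pairs; collecting distinct values, A + A = {-24, -15, -6, 3, 12, 21, 30, 39, 48, 57, 66, 75, 84, 93, 102}, so |A + A| = 15. Thus K = 15/8. Here |A + A| = 2|A| − 1 = 15, the minimum possible — so K = 15/8 is minimal, which holds iff A is an arithmetic progression.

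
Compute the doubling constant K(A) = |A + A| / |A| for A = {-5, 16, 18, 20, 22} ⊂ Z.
K = |A + A| / |A| = 12/5

Enumerate A + A = {a + b : a, b ∈ A}. With |A| = 5, there are |A|^2 = 25 ordered sum pairs; collecting distinct values, A + A = {-10, 11, 13, 15, 17, 32, 34, 36, 38, 40, 42, 44}, so |A + A| = 12. Thus K = 12/5. For comparison, the minimum possible |A + A| over all 5-element sets is 2·5 − 1 = 9 (so min K = 9/5), attained only by arithmetic progressions.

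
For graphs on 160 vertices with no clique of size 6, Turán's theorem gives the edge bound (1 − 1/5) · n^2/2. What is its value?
Turán density bound = (4/5) · 160^2/2 = 10240

Turán's theorem: ex(n, K_{r+1}) is achieved by the complete r-partite Turán graph T(n, r) with parts as balanced as possible, and is at most (1 − 1/r) · n^2/2. For r = 5, n = 160: the density bound is (4/5) · 25600/2 = 10240. Since 5 ∣ 160, the Turán graph T(160, 5) has parts of equal size 32, and its edge count e(T(160, 5)) = 10240 attains the density bound exactly.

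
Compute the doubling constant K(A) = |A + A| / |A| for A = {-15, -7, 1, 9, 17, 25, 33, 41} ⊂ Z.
K = |A + A| / |A| = 15/8

Enumerate A + A = {a + b : a, b ∈ A}. With |A| = 8, there are |A|^2 = 64 ordered sum pairs; collecting distinct values, A + A = {-30, -22, -14, -6, 2, 10, 18, 26, 34, 42, 50, 58, 66, 74, 82}, so |A + A| = 15. Thus K = 15/8. Here |A + A| = 2|A| − 1 = 15, the minimum possible — so K = 15/8 is minimal, which holds iff A is an arithmetic progression.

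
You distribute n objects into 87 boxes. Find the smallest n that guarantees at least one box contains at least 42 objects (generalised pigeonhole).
n = (42 − 1)·87 + 1 = 3568

By the generalised pigeonhole principle, to guarantee some box contains ≥ r objects we need more than (r − 1) · k objects total. Threshold: n = (r − 1) · k + 1. With r = 42 and k = 87: n = 41 · 87 + 1 = 3567 + 1 = 3568. For n = 3567 = 41 · 87, we can put exactly 41 objects in every box, avoiding 42 in any single one — so 3568 is tight.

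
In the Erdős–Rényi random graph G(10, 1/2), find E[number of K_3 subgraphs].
E[# K_3] = C(10, 3) · (1/2)^C(3, 2) = 120 / 2^3 = 15

For each 3-subset S of vertices (there are C(10, 3) = 120 such S), let X_S = 1 if S induces a K_3 (all C(3, 2) = 3 edges present). Then P(X_S = 1) = (1/2)^3 = 1/8. By linearity of expectation, E[# K_3] = C(10, 3) · (1/2)^3 = 120 / 8 = 15.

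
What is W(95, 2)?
W(95, 2) = 95 + 1 = 96

A 2-term AP is any pair of integers, so a monochromatic 2-AP exists iff some colour is used at least twice. With 95 colours, the colouring i ↦ i on {1, ..., 95} uses each colour once, avoiding any monochromatic pair, so W(95, 2) > 95. For {1, ..., 96}, pigeonhole forces two integers of the same colour, which form a monochromatic 2-AP. Hence W(95, 2) = 96.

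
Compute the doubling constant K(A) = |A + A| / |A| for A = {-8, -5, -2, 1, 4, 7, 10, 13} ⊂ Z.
K = |A + A| / |A| = 15/8

Enumerate A + A = {a + b : a, b ∈ A}. With |A| = 8, there are |A|^2 = 64 ordered sum pairs; collecting distinct values, A + A = {-16, -13, -10, -7, -4, -1, 2, 5, 8, 11, 14, 17, 20, 23, 26}, so |A + A| = 15. Thus K = 15/8. Here |A + A| = 2|A| − 1 = 15, the minimum possible — so K = 15/8 is minimal, which holds iff A is an arithmetic progression.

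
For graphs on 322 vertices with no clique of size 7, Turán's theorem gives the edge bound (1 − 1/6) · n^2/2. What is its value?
Turán density bound = (5/6) · 322^2/2 = 129605/3 ≈ 43201.6667

Turán's theorem: ex(n, K_{r+1}) is achieved by the complete r-partite Turán graph T(n, r) with parts as balanced as possible, and is at most (1 − 1/r) · n^2/2. For r = 6, n = 322: the density bound is (5/6) · 103684/2 = 129605/3 ≈ 43201.6667. The integer-valued extremum is e(T(322, 6)) = 43201, which is strictly less than the density bound 129605/3 since 6 ∤ 322 (the parts of T(322, 6) cannot all be equal).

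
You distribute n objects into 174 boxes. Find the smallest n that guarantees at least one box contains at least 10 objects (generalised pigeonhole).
n = (10 − 1)·174 + 1 = 1567

By the generalised pigeonhole principle, to guarantee some box contains ≥ r objects we need more than (r − 1) · k objects total. Threshold: n = (r − 1) · k + 1. With r = 10 and k = 174: n = 9 · 174 + 1 = 1566 + 1 = 1567. For n = 1566 = 9 · 174, we can put exactly 9 objects in every box, avoiding 10 in any single one — so 1567 is tight.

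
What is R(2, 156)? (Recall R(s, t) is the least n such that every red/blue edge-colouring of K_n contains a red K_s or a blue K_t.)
R(2, 156) = 156

R(2, k) = k for all k ≥ 2: in a 2-colouring of K_k, either some edge is red (a red K_2) or all edges are blue (a blue K_k). And K_{155} coloured all-blue has no blue K_156, so R(2, 156) > 155. Hence R(2, 156) = 156.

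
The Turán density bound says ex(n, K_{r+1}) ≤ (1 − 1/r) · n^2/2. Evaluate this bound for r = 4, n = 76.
Turán density bound = (3/4) · 76^2/2 = 2166

Turán's theorem: ex(n, K_{r+1}) is achieved by the complete r-partite Turán graph T(n, r) with parts as balanced as possible, and is at most (1 − 1/r) · n^2/2. For r = 4, n = 76: the density bound is (3/4) · 5776/2 = 2166. Since 4 ∣ 76, the Turán graph T(76, 4) has parts of equal size 19, and its edge count e(T(76, 4)) = 2166 attains the density bound exactly.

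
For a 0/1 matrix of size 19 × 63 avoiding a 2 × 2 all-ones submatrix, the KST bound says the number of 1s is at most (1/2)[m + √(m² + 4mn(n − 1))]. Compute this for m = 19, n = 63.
z(19, 63; 2, 2) ≤ (1/2)[19 + √(19² + 4·19·63·62)] = (1/2)[19 + √297217] = 282.0881

Kővári–Sós–Turán: let r_1, ..., r_19 be the row sums and z = Σ r_i the total number of 1s. Each pair of columns can share at most one row with both entries 1 (else a 2×2 all-ones block appears), so Σ_i C(r_i, 2) ≤ C(63, 2) = 1953. By convexity Σ_i C(r_i, 2) ≥ 19·C(z/19, 2) = z(z − 19)/(2·19), giving z² − 19z − 19·63·62 ≤ 0 and hence z ≤ (1/2)[19 + √(361 + 4·74214)] = (1/2)[19 + √297217] ≈ (1/2)(19 + 545.1761) = 282.0881.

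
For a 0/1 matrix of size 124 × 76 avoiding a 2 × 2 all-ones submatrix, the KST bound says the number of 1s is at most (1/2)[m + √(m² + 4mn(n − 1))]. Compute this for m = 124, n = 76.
z(124, 76; 2, 2) ≤ (1/2)[124 + √(124² + 4·124·76·75)] = (1/2)[124 + √2842576] = 904.997

Kővári–Sós–Turán: let r_1, ..., r_124 be the row sums and z = Σ r_i the total number of 1s. Each pair of columns can share at most one row with both entries 1 (else a 2×2 all-ones block appears), so Σ_i C(r_i, 2) ≤ C(76, 2) = 2850. By convexity Σ_i C(r_i, 2) ≥ 124·C(z/124, 2) = z(z − 124)/(2·124), giving z² − 124z − 124·76·75 ≤ 0 and hence z ≤ (1/2)[124 + √(15376 + 4·706800)] = (1/2)[124 + √2842576] ≈ (1/2)(124 + 1685.9941) = 904.997.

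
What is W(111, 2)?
W(111, 2) = 111 + 1 = 112

A 2-term AP is any pair of integers, so a monochromatic 2-AP exists iff some colour is used at least twice. With 111 colours, the colouring i ↦ i on {1, ..., 111} uses each colour once, avoiding any monochromatic pair, so W(111, 2) > 111. For {1, ..., 112}, pigeonhole forces two integers of the same colour, which form a monochromatic 2-AP. Hence W(111, 2) = 112.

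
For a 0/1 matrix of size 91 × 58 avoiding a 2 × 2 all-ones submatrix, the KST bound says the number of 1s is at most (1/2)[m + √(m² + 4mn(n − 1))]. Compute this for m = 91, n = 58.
z(91, 58; 2, 2) ≤ (1/2)[91 + √(91² + 4·91·58·57)] = (1/2)[91 + √1211665] = 595.8783

Kővári–Sós–Turán: let r_1, ..., r_91 be the row sums and z = Σ r_i the total number of 1s. Each pair of columns can share at most one row with both entries 1 (else a 2×2 all-ones block appears), so Σ_i C(r_i, 2) ≤ C(58, 2) = 1653. By convexity Σ_i C(r_i, 2) ≥ 91·C(z/91, 2) = z(z − 91)/(2·91), giving z² − 91z − 91·58·57 ≤ 0 and hence z ≤ (1/2)[91 + √(8281 + 4·300846)] = (1/2)[91 + √1211665] ≈ (1/2)(91 + 1100.7566) = 595.8783.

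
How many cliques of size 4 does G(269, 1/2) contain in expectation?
E[# K_4] = C(269, 4) · (1/2)^C(4, 2) = 213338251 / 2^6 = 3333410.171875

For each 4-subset S of vertices (there are C(269, 4) = 213338251 such S), let X_S = 1 if S induces a K_4 (all C(4, 2) = 6 edges present). Then P(X_S = 1) = (1/2)^6 = 1/64. By linearity of expectation, E[# K_4] = C(269, 4) · (1/2)^6 = 213338251 / 64 = 3333410.171875.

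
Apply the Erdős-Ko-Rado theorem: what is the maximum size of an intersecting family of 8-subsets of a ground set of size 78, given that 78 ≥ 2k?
max |F| = C(77, 7) = 2404808340

Erdős-Ko-Rado (1961): when n ≥ 2k, max |F| = C(n−1, k−1). The bound is attained by the star {A : i ∈ A} for any fixed i ∈ [n]. Here C(78−1, 8−1) = C(77, 7) = 2404808340.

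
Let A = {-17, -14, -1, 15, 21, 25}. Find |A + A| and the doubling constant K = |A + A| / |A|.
K = |A + A| / |A| = 20/6 = 10/3

Enumerate A + A = {a + b : a, b ∈ A}. With |A| = 6, there are |A|^2 = 36 ordered sum pairs; collecting distinct values, A + A = {-34, -31, -28, -18, -15, -2, 1, 4, 7, 8, 11, 14, 20, 24, 30, 36, 40, 42, 46, 50}, so |A + A| = 20. Thus K = 20/6 = 10/3. For comparison, the minimum possible |A + A| over all 6-element sets is 2·6 − 1 = 11 (so min K = 11/6), attained only by arithmetic progressions.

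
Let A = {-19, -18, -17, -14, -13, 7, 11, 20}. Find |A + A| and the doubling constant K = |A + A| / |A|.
K = |A + A| / |A| = 31/8

Enumerate A + A = {a + b : a, b ∈ A}. With |A| = 8, there are |A|^2 = 64 ordered sum pairs; collecting distinct values, A + A = {-38, -37, -36, -35, -34, -33, -32, -31, -30, -28, -27, -26, -12, -11, -10, -8, -7, -6, -3, -2, 1, 2, 3, 6, 7, 14, 18, 22, 27, 31, 40}, so |A + A| = 31. Thus K = 31/8. For comparison, the minimum possible |A + A| over all 8-element sets is 2·8 − 1 = 15 (so min K = 15/8), attained only by arithmetic progressions.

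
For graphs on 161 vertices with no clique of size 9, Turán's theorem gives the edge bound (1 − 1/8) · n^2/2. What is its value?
Turán density bound = (7/8) · 161^2/2 = 181447/16 ≈ 11340.4375

Turán's theorem: ex(n, K_{r+1}) is achieved by the complete r-partite Turán graph T(n, r) with parts as balanced as possible, and is at most (1 − 1/r) · n^2/2. For r = 8, n = 161: the density bound is (7/8) · 25921/2 = 181447/16 ≈ 11340.4375. The integer-valued extremum is e(T(161, 8)) = 11340, which is strictly less than the density bound 181447/16 since 8 ∤ 161 (the parts of T(161, 8) cannot all be equal).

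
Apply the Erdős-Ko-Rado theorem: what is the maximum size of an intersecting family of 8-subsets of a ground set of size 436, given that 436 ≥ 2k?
max |F| = C(435, 7) = 557087111715420

The Erdős-Ko-Rado theorem states: for n ≥ 2k, an intersecting family of k-subsets of an n-element set has size at most C(n − 1, k − 1), with equality for 'star' families {A ⊆ [n] : |A| = k, i ∈ A} (fix an element i). For n = 436, k = 8: C(435, 7) = 557087111715420.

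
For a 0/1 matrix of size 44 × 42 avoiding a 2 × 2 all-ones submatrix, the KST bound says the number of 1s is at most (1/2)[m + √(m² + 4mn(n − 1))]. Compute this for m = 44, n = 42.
z(44, 42; 2, 2) ≤ (1/2)[44 + √(44² + 4·44·42·41)] = (1/2)[44 + √305008] = 298.1376

Kővári–Sós–Turán: let r_1, ..., r_44 be the row sums and z = Σ r_i the total number of 1s. Each pair of columns can share at most one row with both entries 1 (else a 2×2 all-ones block appears), so Σ_i C(r_i, 2) ≤ C(42, 2) = 861. By convexity Σ_i C(r_i, 2) ≥ 44·C(z/44, 2) = z(z − 44)/(2·44), giving z² − 44z − 44·42·41 ≤ 0 and hence z ≤ (1/2)[44 + √(1936 + 4·75768)] = (1/2)[44 + √305008] ≈ (1/2)(44 + 552.2753) = 298.1376.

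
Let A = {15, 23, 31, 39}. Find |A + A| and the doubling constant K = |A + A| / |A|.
K = |A + A| / |A| = 7/4

Enumerate A + A = {a + b : a, b ∈ A}. With |A| = 4, there are |A|^2 = 16 ordered sum pairs; collecting distinct values, A + A = {30, 38, 46, 54, 62, 70, 78}, so |A + A| = 7. Thus K = 7/4. Here |A + A| = 2|A| − 1 = 7, the minimum possible — so K = 7/4 is minimal, which holds iff A is an arithmetic progression.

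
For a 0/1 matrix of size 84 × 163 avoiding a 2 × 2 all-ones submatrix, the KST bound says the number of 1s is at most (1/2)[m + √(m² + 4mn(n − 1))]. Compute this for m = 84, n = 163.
z(84, 163; 2, 2) ≤ (1/2)[84 + √(84² + 4·84·163·162)] = (1/2)[84 + √8879472] = 1531.9221

Kővári–Sós–Turán: let r_1, ..., r_84 be the row sums and z = Σ r_i the total number of 1s. Each pair of columns can share at most one row with both entries 1 (else a 2×2 all-ones block appears), so Σ_i C(r_i, 2) ≤ C(163, 2) = 13203. By convexity Σ_i C(r_i, 2) ≥ 84·C(z/84, 2) = z(z − 84)/(2·84), giving z² − 84z − 84·163·162 ≤ 0 and hence z ≤ (1/2)[84 + √(7056 + 4·2218104)] = (1/2)[84 + √8879472] ≈ (1/2)(84 + 2979.8443) = 1531.9221.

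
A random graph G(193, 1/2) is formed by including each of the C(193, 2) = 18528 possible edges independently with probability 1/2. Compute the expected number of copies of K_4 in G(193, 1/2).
E[# K_4] = C(193, 4) · (1/2)^C(4, 2) = 56031760 / 2^6 = 3501985/4 = 875496.25

For each 4-subset S of vertices (there are C(193, 4) = 56031760 such S), let X_S = 1 if S induces a K_4 (all C(4, 2) = 6 edges present). Then P(X_S = 1) = (1/2)^6 = 1/64. By linearity of expectation, E[# K_4] = C(193, 4) · (1/2)^6 = 56031760 / 64 = 3501985/4 = 875496.25.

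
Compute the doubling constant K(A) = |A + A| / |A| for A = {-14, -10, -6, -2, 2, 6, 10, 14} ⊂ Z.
K = |A + A| / |A| = 15/8

Enumerate A + A = {a + b : a, b ∈ A}. With |A| = 8, there are |A|^2 = 64 ordered sum pairs; collecting distinct values, A + A = {-28, -24, -20, -16, -12, -8, -4, 0, 4, 8, 12, 16, 20, 24, 28}, so |A + A| = 15. Thus K = 15/8. Here |A + A| = 2|A| − 1 = 15, the minimum possible — so K = 15/8 is minimal, which holds iff A is an arithmetic progression.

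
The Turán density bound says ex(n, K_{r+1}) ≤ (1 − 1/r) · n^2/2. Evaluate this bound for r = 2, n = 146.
Turán density bound = (1/2) · 146^2/2 = 5329

Turán's theorem: ex(n, K_{r+1}) is achieved by the complete r-partite Turán graph T(n, r) with parts as balanced as possible, and is at most (1 − 1/r) · n^2/2. For r = 2, n = 146: the density bound is (1/2) · 21316/2 = 5329. Since 2 ∣ 146, the Turán graph T(146, 2) has parts of equal size 73, and its edge count e(T(146, 2)) = 5329 attains the density bound exactly.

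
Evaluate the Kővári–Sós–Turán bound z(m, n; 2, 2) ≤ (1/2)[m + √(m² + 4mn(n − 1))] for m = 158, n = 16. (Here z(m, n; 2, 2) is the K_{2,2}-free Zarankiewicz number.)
z(158, 16; 2, 2) ≤ (1/2)[158 + √(158² + 4·158·16·15)] = (1/2)[158 + √176644] = 289.1452

Kővári–Sós–Turán: let r_1, ..., r_158 be the row sums and z = Σ r_i the total number of 1s. Each pair of columns can share at most one row with both entries 1 (else a 2×2 all-ones block appears), so Σ_i C(r_i, 2) ≤ C(16, 2) = 120. By convexity Σ_i C(r_i, 2) ≥ 158·C(z/158, 2) = z(z − 158)/(2·158), giving z² − 158z − 158·16·15 ≤ 0 and hence z ≤ (1/2)[158 + √(24964 + 4·37920)] = (1/2)[158 + √176644] ≈ (1/2)(158 + 420.2904) = 289.1452.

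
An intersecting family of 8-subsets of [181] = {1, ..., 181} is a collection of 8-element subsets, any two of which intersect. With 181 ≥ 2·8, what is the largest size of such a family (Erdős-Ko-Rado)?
max |F| = C(180, 7) = 1079414463600

The Erdős-Ko-Rado theorem states: for n ≥ 2k, an intersecting family of k-subsets of an n-element set has size at most C(n − 1, k − 1), with equality for 'star' families {A ⊆ [n] : |A| = k, i ∈ A} (fix an element i). For n = 181, k = 8: C(180, 7) = 1079414463600.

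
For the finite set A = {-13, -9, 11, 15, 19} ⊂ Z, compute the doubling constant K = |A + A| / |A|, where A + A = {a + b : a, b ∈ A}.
K = |A + A| / |A| = 12/5

Enumerate A + A = {a + b : a, b ∈ A}. With |A| = 5, there are |A|^2 = 25 ordered sum pairs; collecting distinct values, A + A = {-26, -22, -18, -2, 2, 6, 10, 22, 26, 30, 34, 38}, so |A + A| = 12. Thus K = 12/5. For comparison, the minimum possible |A + A| over all 5-element sets is 2·5 − 1 = 9 (so min K = 9/5), attained only by arithmetic progressions.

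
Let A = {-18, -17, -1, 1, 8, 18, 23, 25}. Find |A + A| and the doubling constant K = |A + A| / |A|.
K = |A + A| / |A| = 32/8 = 4

Enumerate A + A = {a + b : a, b ∈ A}. With |A| = 8, there are |A|^2 = 64 ordered sum pairs; collecting distinct values, A + A = {-36, -35, -34, -19, -18, -17, -16, -10, -9, -2, 0, 1, 2, 5, 6, 7, 8, 9, 16, 17, 19, 22, 24, 26, 31, 33, 36, 41, 43, 46, 48, 50}, so |A + A| = 32. Thus K = 32/8 = 4. For comparison, the minimum possible |A + A| over all 8-element sets is 2·8 − 1 = 15 (so min K = 15/8), attained only by arithmetic progressions.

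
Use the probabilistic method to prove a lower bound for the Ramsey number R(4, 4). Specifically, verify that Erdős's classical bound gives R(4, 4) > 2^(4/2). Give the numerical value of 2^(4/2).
2^(4/2) = 4; so R(4, 4) > 4

Colour each edge of K_n uniformly at random with red/blue. The expected number of monochromatic K_4 is C(n, 4) · 2 · 2^(−C(4,2)). If C(n, 4) · 2^(1 − C(4,2)) < 1, then with positive probability no monochromatic K_4 exists, so R(4, 4) > n. The standard estimate C(n, 4) ≤ n^4/4! shows this inequality holds whenever n ≤ 2^(4/2) (since 4! · 2^(C(4,2) − 1) > 2^(4^2/2) ≥ n^4). Hence R(4, 4) > 2^(4/2) = 4.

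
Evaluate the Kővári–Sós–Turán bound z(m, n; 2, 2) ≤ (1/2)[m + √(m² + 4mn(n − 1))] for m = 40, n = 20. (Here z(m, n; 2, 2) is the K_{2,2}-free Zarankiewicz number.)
z(40, 20; 2, 2) ≤ (1/2)[40 + √(40² + 4·40·20·19)] = (1/2)[40 + √62400] = 144.9

Kővári–Sós–Turán: let r_1, ..., r_40 be the row sums and z = Σ r_i the total number of 1s. Each pair of columns can share at most one row with both entries 1 (else a 2×2 all-ones block appears), so Σ_i C(r_i, 2) ≤ C(20, 2) = 190. By convexity Σ_i C(r_i, 2) ≥ 40·C(z/40, 2) = z(z − 40)/(2·40), giving z² − 40z − 40·20·19 ≤ 0 and hence z ≤ (1/2)[40 + √(1600 + 4·15200)] = (1/2)[40 + √62400] ≈ (1/2)(40 + 249.7999) = 144.9.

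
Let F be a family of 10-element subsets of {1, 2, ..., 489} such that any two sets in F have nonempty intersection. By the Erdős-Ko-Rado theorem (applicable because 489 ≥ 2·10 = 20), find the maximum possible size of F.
max |F| = C(488, 9) = 4015962072422483040

The Erdős-Ko-Rado theorem states: for n ≥ 2k, an intersecting family of k-subsets of an n-element set has size at most C(n − 1, k − 1), with equality for 'star' families {A ⊆ [n] : |A| = k, i ∈ A} (fix an element i). For n = 489, k = 10: C(488, 9) = 4015962072422483040.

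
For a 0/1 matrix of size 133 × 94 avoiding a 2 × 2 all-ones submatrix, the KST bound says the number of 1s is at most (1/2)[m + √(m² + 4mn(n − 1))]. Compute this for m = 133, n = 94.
z(133, 94; 2, 2) ≤ (1/2)[133 + √(133² + 4·133·94·93)] = (1/2)[133 + √4668433] = 1146.8278

Kővári–Sós–Turán: let r_1, ..., r_133 be the row sums and z = Σ r_i the total number of 1s. Each pair of columns can share at most one row with both entries 1 (else a 2×2 all-ones block appears), so Σ_i C(r_i, 2) ≤ C(94, 2) = 4371. By convexity Σ_i C(r_i, 2) ≥ 133·C(z/133, 2) = z(z − 133)/(2·133), giving z² − 133z − 133·94·93 ≤ 0 and hence z ≤ (1/2)[133 + √(17689 + 4·1162686)] = (1/2)[133 + √4668433] ≈ (1/2)(133 + 2160.6557) = 1146.8278.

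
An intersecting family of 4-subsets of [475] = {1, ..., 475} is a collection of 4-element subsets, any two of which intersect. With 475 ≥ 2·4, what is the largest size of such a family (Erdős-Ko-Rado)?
max |F| = C(474, 3) = 17637224

Erdős-Ko-Rado (1961): when n ≥ 2k, max |F| = C(n−1, k−1). The bound is attained by the star {A : i ∈ A} for any fixed i ∈ [n]. Here C(475−1, 4−1) = C(474, 3) = 17637224.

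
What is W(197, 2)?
W(197, 2) = 197 + 1 = 198

A 2-term AP is any pair of integers, so a monochromatic 2-AP exists iff some colour is used at least twice. With 197 colours, the colouring i ↦ i on {1, ..., 197} uses each colour once, avoiding any monochromatic pair, so W(197, 2) > 197. For {1, ..., 198}, pigeonhole forces two integers of the same colour, which form a monochromatic 2-AP. Hence W(197, 2) = 198.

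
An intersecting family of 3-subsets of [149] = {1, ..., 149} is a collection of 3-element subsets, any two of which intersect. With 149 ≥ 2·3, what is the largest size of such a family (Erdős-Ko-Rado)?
max |F| = C(148, 2) = 10878

The Erdős-Ko-Rado theorem states: for n ≥ 2k, an intersecting family of k-subsets of an n-element set has size at most C(n − 1, k − 1), with equality for 'star' families {A ⊆ [n] : |A| = k, i ∈ A} (fix an element i). For n = 149, k = 3: C(148, 2) = 10878.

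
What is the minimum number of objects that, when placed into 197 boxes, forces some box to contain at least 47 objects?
n = (47 − 1)·197 + 1 = 9063

By the generalised pigeonhole principle, to guarantee some box contains ≥ r objects we need more than (r − 1) · k objects total. Threshold: n = (r − 1) · k + 1. With r = 47 and k = 197: n = 46 · 197 + 1 = 9062 + 1 = 9063. For n = 9062 = 46 · 197, we can put exactly 46 objects in every box, avoiding 47 in any single one — so 9063 is tight.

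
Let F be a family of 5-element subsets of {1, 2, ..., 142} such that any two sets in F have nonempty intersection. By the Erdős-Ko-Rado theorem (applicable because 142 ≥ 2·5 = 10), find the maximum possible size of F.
max |F| = C(141, 4) = 15777195

Erdős-Ko-Rado (1961): when n ≥ 2k, max |F| = C(n−1, k−1). The bound is attained by the star {A : i ∈ A} for any fixed i ∈ [n]. Here C(142−1, 5−1) = C(141, 4) = 15777195.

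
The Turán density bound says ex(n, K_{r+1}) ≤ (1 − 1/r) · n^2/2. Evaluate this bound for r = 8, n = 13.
Turán density bound = (7/8) · 13^2/2 = 1183/16 ≈ 73.9375

Turán's theorem: ex(n, K_{r+1}) is achieved by the complete r-partite Turán graph T(n, r) with parts as balanced as possible, and is at most (1 − 1/r) · n^2/2. For r = 8, n = 13: the density bound is (7/8) · 169/2 = 1183/16 ≈ 73.9375. The integer-valued extremum is e(T(13, 8)) = 73, which is strictly less than the density bound 1183/16 since 8 ∤ 13 (the parts of T(13, 8) cannot all be equal).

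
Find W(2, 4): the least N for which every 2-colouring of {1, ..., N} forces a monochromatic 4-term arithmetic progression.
W(2, 4) = 35

W(2, 4) = 35. The lower bound W(2, 4) > 34 comes from an explicit good 2-colouring of [1, 34]; the upper bound W(2, 4) ≤ 35 was verified by exhaustive search over 2-colourings of [1, 35].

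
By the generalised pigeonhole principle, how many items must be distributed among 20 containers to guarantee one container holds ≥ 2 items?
n = (2 − 1)·20 + 1 = 21

By the generalised pigeonhole principle, to guarantee some box contains ≥ r objects we need more than (r − 1) · k objects total. Threshold: n = (r − 1) · k + 1. With r = 2 and k = 20: n = 1 · 20 + 1 = 20 + 1 = 21. For n = 20 = 1 · 20, we can put exactly 1 objects in every box, avoiding 2 in any single one — so 21 is tight.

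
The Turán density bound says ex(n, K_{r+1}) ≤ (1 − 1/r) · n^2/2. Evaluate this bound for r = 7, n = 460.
Turán density bound = (6/7) · 460^2/2 = 634800/7 ≈ 90685.7143

Turán's theorem: ex(n, K_{r+1}) is achieved by the complete r-partite Turán graph T(n, r) with parts as balanced as possible, and is at most (1 − 1/r) · n^2/2. For r = 7, n = 460: the density bound is (6/7) · 211600/2 = 634800/7 ≈ 90685.7143. The integer-valued extremum is e(T(460, 7)) = 90685, which is strictly less than the density bound 634800/7 since 7 ∤ 460 (the parts of T(460, 7) cannot all be equal).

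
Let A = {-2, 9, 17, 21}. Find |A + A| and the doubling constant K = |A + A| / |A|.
K = |A + A| / |A| = 10/4 = 5/2

Enumerate A + A = {a + b : a, b ∈ A}. With |A| = 4, there are |A|^2 = 16 ordered sum pairs; collecting distinct values, A + A = {-4, 7, 15, 18, 19, 26, 30, 34, 38, 42}, so |A + A| = 10. Thus K = 10/4 = 5/2. For comparison, the minimum possible |A + A| over all 4-element sets is 2·4 − 1 = 7 (so min K = 7/4), attained only by arithmetic progressions.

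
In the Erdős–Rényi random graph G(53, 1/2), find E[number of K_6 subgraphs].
E[# K_6] = C(53, 6) · (1/2)^C(6, 2) = 22957480 / 2^15 = 2869685/4096 ≈ 700.606689

For each 6-subset S of vertices (there are C(53, 6) = 22957480 such S), let X_S = 1 if S induces a K_6 (all C(6, 2) = 15 edges present). Then P(X_S = 1) = (1/2)^15 = 1/32768. By linearity of expectation, E[# K_6] = C(53, 6) · (1/2)^15 = 22957480 / 32768 = 2869685/4096 ≈ 700.606689.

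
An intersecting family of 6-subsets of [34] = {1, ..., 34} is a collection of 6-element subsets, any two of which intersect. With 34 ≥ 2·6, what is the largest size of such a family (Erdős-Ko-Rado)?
max |F| = C(33, 5) = 237336

The Erdős-Ko-Rado theorem states: for n ≥ 2k, an intersecting family of k-subsets of an n-element set has size at most C(n − 1, k − 1), with equality for 'star' families {A ⊆ [n] : |A| = k, i ∈ A} (fix an element i). For n = 34, k = 6: C(33, 5) = 237336.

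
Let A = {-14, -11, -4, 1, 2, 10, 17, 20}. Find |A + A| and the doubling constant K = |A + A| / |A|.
K = |A + A| / |A| = 33/8

Enumerate A + A = {a + b : a, b ∈ A}. With |A| = 8, there are |A|^2 = 64 ordered sum pairs; collecting distinct values, A + A = {-28, -25, -22, -18, -15, -13, -12, -10, -9, -8, -4, -3, -2, -1, 2, 3, 4, 6, 9, 11, 12, 13, 16, 18, 19, 20, 21, 22, 27, 30, 34, 37, 40}, so |A + A| = 33. Thus K = 33/8. For comparison, the minimum possible |A + A| over all 8-element sets is 2·8 − 1 = 15 (so min K = 15/8), attained only by arithmetic progressions.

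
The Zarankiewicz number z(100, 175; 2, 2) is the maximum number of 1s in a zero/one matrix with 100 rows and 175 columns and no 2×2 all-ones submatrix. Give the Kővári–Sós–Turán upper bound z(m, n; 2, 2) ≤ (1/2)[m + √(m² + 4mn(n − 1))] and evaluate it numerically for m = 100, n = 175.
z(100, 175; 2, 2) ≤ (1/2)[100 + √(100² + 4·100·175·174)] = (1/2)[100 + √12190000] = 1795.709

Kővári–Sós–Turán: let r_1, ..., r_100 be the row sums and z = Σ r_i the total number of 1s. Each pair of columns can share at most one row with both entries 1 (else a 2×2 all-ones block appears), so Σ_i C(r_i, 2) ≤ C(175, 2) = 15225. By convexity Σ_i C(r_i, 2) ≥ 100·C(z/100, 2) = z(z − 100)/(2·100), giving z² − 100z − 100·175·174 ≤ 0 and hence z ≤ (1/2)[100 + √(10000 + 4·3045000)] = (1/2)[100 + √12190000] ≈ (1/2)(100 + 3491.4181) = 1795.709.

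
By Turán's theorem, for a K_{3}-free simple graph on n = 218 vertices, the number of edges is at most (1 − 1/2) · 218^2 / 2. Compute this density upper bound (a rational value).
Turán density bound = (1/2) · 218^2/2 = 11881

Turán's theorem: ex(n, K_{r+1}) is achieved by the complete r-partite Turán graph T(n, r) with parts as balanced as possible, and is at most (1 − 1/r) · n^2/2. For r = 2, n = 218: the density bound is (1/2) · 47524/2 = 11881. Since 2 ∣ 218, the Turán graph T(218, 2) has parts of equal size 109, and its edge count e(T(218, 2)) = 11881 attains the density bound exactly.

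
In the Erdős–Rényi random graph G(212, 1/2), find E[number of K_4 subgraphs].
E[# K_4] = C(212, 4) · (1/2)^C(4, 2) = 81803645 / 2^6 = 1278181.953125

For each 4-subset S of vertices (there are C(212, 4) = 81803645 such S), let X_S = 1 if S induces a K_4 (all C(4, 2) = 6 edges present). Then P(X_S = 1) = (1/2)^6 = 1/64. By linearity of expectation, E[# K_4] = C(212, 4) · (1/2)^6 = 81803645 / 64 = 1278181.953125.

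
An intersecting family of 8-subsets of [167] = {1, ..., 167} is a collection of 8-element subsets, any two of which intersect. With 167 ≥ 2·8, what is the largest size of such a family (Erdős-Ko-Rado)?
max |F| = C(166, 7) = 606252889440

The Erdős-Ko-Rado theorem states: for n ≥ 2k, an intersecting family of k-subsets of an n-element set has size at most C(n − 1, k − 1), with equality for 'star' families {A ⊆ [n] : |A| = k, i ∈ A} (fix an element i). For n = 167, k = 8: C(166, 7) = 606252889440.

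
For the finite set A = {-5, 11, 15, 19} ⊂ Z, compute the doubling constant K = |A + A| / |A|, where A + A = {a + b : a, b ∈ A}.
K = |A + A| / |A| = 9/4

Enumerate A + A = {a + b : a, b ∈ A}. With |A| = 4, there are |A|^2 = 16 ordered sum pairs; collecting distinct values, A + A = {-10, 6, 10, 14, 22, 26, 30, 34, 38}, so |A + A| = 9. Thus K = 9/4. For comparison, the minimum possible |A + A| over all 4-element sets is 2·4 − 1 = 7 (so min K = 7/4), attained only by arithmetic progressions.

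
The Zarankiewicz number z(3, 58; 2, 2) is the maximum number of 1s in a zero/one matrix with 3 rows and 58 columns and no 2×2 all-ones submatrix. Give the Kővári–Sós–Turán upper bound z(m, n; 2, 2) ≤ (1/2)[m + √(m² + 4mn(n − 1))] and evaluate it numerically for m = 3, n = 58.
z(3, 58; 2, 2) ≤ (1/2)[3 + √(3² + 4·3·58·57)] = (1/2)[3 + √39681] = 101.1005

Kővári–Sós–Turán: let r_1, ..., r_3 be the row sums and z = Σ r_i the total number of 1s. Each pair of columns can share at most one row with both entries 1 (else a 2×2 all-ones block appears), so Σ_i C(r_i, 2) ≤ C(58, 2) = 1653. By convexity Σ_i C(r_i, 2) ≥ 3·C(z/3, 2) = z(z − 3)/(2·3), giving z² − 3z − 3·58·57 ≤ 0 and hence z ≤ (1/2)[3 + √(9 + 4·9918)] = (1/2)[3 + √39681] ≈ (1/2)(3 + 199.2009) = 101.1005.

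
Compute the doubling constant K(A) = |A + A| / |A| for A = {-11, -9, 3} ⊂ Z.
K = |A + A| / |A| = 6/3 = 2

Enumerate A + A = {a + b : a, b ∈ A}. With |A| = 3, there are |A|^2 = 9 ordered sum pairs; collecting distinct values, A + A = {-22, -20, -18, -8, -6, 6}, so |A + A| = 6. Thus K = 6/3 = 2. For comparison, the minimum possible |A + A| over all 3-element sets is 2·3 − 1 = 5 (so min K = 5/3), attained only by arithmetic progressions.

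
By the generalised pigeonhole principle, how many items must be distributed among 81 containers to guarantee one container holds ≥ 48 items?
n = (48 − 1)·81 + 1 = 3808

By the generalised pigeonhole principle, to guarantee some box contains ≥ r objects we need more than (r − 1) · k objects total. Threshold: n = (r − 1) · k + 1. With r = 48 and k = 81: n = 47 · 81 + 1 = 3807 + 1 = 3808. For n = 3807 = 47 · 81, we can put exactly 47 objects in every box, avoiding 48 in any single one — so 3808 is tight.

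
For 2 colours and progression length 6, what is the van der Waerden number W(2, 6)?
W(2, 6) = 1132

W(2, 6) = 1132. The lower bound W(2, 6) > 1131 comes from an explicit good 2-colouring of [1, 1131]; the upper bound W(2, 6) ≤ 1132 was verified by exhaustive search over 2-colourings of [1, 1132].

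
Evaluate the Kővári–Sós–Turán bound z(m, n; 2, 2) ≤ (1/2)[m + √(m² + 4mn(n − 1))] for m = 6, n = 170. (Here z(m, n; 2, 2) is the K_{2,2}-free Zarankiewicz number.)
z(6, 170; 2, 2) ≤ (1/2)[6 + √(6² + 4·6·170·169)] = (1/2)[6 + √689556] = 418.1975

Kővári–Sós–Turán: let r_1, ..., r_6 be the row sums and z = Σ r_i the total number of 1s. Each pair of columns can share at most one row with both entries 1 (else a 2×2 all-ones block appears), so Σ_i C(r_i, 2) ≤ C(170, 2) = 14365. By convexity Σ_i C(r_i, 2) ≥ 6·C(z/6, 2) = z(z − 6)/(2·6), giving z² − 6z − 6·170·169 ≤ 0 and hence z ≤ (1/2)[6 + √(36 + 4·172380)] = (1/2)[6 + √689556] ≈ (1/2)(6 + 830.3951) = 418.1975.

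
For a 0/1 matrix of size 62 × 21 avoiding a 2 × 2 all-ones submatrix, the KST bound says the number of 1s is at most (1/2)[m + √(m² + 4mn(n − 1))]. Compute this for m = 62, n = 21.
z(62, 21; 2, 2) ≤ (1/2)[62 + √(62² + 4·62·21·20)] = (1/2)[62 + √108004] = 195.3198

Kővári–Sós–Turán: let r_1, ..., r_62 be the row sums and z = Σ r_i the total number of 1s. Each pair of columns can share at most one row with both entries 1 (else a 2×2 all-ones block appears), so Σ_i C(r_i, 2) ≤ C(21, 2) = 210. By convexity Σ_i C(r_i, 2) ≥ 62·C(z/62, 2) = z(z − 62)/(2·62), giving z² − 62z − 62·21·20 ≤ 0 and hence z ≤ (1/2)[62 + √(3844 + 4·26040)] = (1/2)[62 + √108004] ≈ (1/2)(62 + 328.6396) = 195.3198.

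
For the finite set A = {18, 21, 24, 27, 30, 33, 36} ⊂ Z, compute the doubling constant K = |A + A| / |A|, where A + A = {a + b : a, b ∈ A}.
K = |A + A| / |A| = 13/7

Enumerate A + A = {a + b : a, b ∈ A}. With |A| = 7, there are |A|^2 = 49 ordered sum pairs; collecting distinct values, A + A = {36, 39, 42, 45, 48, 51, 54, 57, 60, 63, 66, 69, 72}, so |A + A| = 13. Thus K = 13/7. Here |A + A| = 2|A| − 1 = 13, the minimum possible — so K = 13/7 is minimal, which holds iff A is an arithmetic progression.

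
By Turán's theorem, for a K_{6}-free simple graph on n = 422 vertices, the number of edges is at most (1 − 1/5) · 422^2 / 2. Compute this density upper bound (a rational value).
Turán density bound = (4/5) · 422^2/2 = 356168/5 ≈ 71233.6

Turán's theorem: ex(n, K_{r+1}) is achieved by the complete r-partite Turán graph T(n, r) with parts as balanced as possible, and is at most (1 − 1/r) · n^2/2. For r = 5, n = 422: the density bound is (4/5) · 178084/2 = 356168/5 ≈ 71233.6. The integer-valued extremum is e(T(422, 5)) = 71233, which is strictly less than the density bound 356168/5 since 5 ∤ 422 (the parts of T(422, 5) cannot all be equal).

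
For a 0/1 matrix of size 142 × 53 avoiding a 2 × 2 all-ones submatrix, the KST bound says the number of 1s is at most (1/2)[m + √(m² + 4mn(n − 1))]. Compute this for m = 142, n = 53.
z(142, 53; 2, 2) ≤ (1/2)[142 + √(142² + 4·142·53·52)] = (1/2)[142 + √1585572] = 700.5975

Kővári–Sós–Turán: let r_1, ..., r_142 be the row sums and z = Σ r_i the total number of 1s. Each pair of columns can share at most one row with both entries 1 (else a 2×2 all-ones block appears), so Σ_i C(r_i, 2) ≤ C(53, 2) = 1378. By convexity Σ_i C(r_i, 2) ≥ 142·C(z/142, 2) = z(z − 142)/(2·142), giving z² − 142z − 142·53·52 ≤ 0 and hence z ≤ (1/2)[142 + √(20164 + 4·391352)] = (1/2)[142 + √1585572] ≈ (1/2)(142 + 1259.195) = 700.5975.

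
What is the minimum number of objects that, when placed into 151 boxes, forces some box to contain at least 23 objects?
n = (23 − 1)·151 + 1 = 3323

By the generalised pigeonhole principle, to guarantee some box contains ≥ r objects we need more than (r − 1) · k objects total. Threshold: n = (r − 1) · k + 1. With r = 23 and k = 151: n = 22 · 151 + 1 = 3322 + 1 = 3323. For n = 3322 = 22 · 151, we can put exactly 22 objects in every box, avoiding 23 in any single one — so 3323 is tight.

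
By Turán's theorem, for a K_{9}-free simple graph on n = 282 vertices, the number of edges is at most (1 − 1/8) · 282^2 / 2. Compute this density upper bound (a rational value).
Turán density bound = (7/8) · 282^2/2 = 139167/4 ≈ 34791.75

Turán's theorem: ex(n, K_{r+1}) is achieved by the complete r-partite Turán graph T(n, r) with parts as balanced as possible, and is at most (1 − 1/r) · n^2/2. For r = 8, n = 282: the density bound is (7/8) · 79524/2 = 139167/4 ≈ 34791.75. The integer-valued extremum is e(T(282, 8)) = 34791, which is strictly less than the density bound 139167/4 since 8 ∤ 282 (the parts of T(282, 8) cannot all be equal).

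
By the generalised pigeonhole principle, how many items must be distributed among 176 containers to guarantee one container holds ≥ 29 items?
n = (29 − 1)·176 + 1 = 4929

By the generalised pigeonhole principle, to guarantee some box contains ≥ r objects we need more than (r − 1) · k objects total. Threshold: n = (r − 1) · k + 1. With r = 29 and k = 176: n = 28 · 176 + 1 = 4928 + 1 = 4929. For n = 4928 = 28 · 176, we can put exactly 28 objects in every box, avoiding 29 in any single one — so 4929 is tight.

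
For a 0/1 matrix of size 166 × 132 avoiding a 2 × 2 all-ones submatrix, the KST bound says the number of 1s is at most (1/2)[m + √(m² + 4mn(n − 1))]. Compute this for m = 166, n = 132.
z(166, 132; 2, 2) ≤ (1/2)[166 + √(166² + 4·166·132·131)] = (1/2)[166 + √11509444] = 1779.2786

Kővári–Sós–Turán: let r_1, ..., r_166 be the row sums and z = Σ r_i the total number of 1s. Each pair of columns can share at most one row with both entries 1 (else a 2×2 all-ones block appears), so Σ_i C(r_i, 2) ≤ C(132, 2) = 8646. By convexity Σ_i C(r_i, 2) ≥ 166·C(z/166, 2) = z(z − 166)/(2·166), giving z² − 166z − 166·132·131 ≤ 0 and hence z ≤ (1/2)[166 + √(27556 + 4·2870472)] = (1/2)[166 + √11509444] ≈ (1/2)(166 + 3392.5571) = 1779.2786.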